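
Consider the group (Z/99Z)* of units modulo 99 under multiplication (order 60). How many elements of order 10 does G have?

Enumerating element orders in G gives 12 elements of order 10.

12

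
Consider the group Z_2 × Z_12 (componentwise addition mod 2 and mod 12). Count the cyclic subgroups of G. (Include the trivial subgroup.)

12

Each element a generates a cyclic subgroup ⟨a⟩; distinct elements may generate the same one (a cyclic group of order d has φ(d) generators).
Cyclic subgroups by order — order 1: 1; order 2: 3; order 3: 1; order 4: 2; order 6: 3; order 12: 2.
Total: 12.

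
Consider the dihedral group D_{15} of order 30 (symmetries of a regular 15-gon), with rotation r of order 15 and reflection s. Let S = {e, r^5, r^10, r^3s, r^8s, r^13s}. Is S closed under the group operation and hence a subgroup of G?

Yes

|S| = 6 divides |G| = 30, consistent with Lagrange.
S contains the identity, every element's inverse is in S, and S is closed under ·: it is a subgroup.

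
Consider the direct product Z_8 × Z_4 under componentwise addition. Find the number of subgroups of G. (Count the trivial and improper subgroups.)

22

|G| = 32, so by Lagrange every subgroup order divides 32. Divisors: 1, 2, 4, 8, 16, 32.
Subgroups by order — order 1: 1; order 2: 3; order 4: 7; order 8: 7; order 16: 3; order 32: 1.
Total: 1 + 3 + 7 + 7 + 3 + 1 = 22.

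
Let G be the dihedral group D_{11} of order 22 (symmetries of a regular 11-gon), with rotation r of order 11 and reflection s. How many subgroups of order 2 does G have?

|G| = 22 and 2 | 22, so subgroups of order 2 are possible by Lagrange.
The subgroups of order 2 are: {e, r^10s}; {e, r^2s}; {e, r^3s}; {e, r^4s}; … (11 in all).
So G has 11 subgroups of order 2.

11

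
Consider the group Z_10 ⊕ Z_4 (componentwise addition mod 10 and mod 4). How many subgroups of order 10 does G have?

3

|G| = 40 and 10 | 40, so subgroups of order 10 are possible by Lagrange.
The subgroups of order 10 are: {(0,0), (0,2), (2,0), (2,2), (4,0), (4,2), (6,0), (6,2), (8,0), (8,2)}; {(0,0), (1,0), (2,0), (3,0), (4,0), (5,0), (6,0), (7,0), (8,0), (9,0)}; {(0,0), (1,2), (2,0), (3,2), (4,0), (5,2), (6,0), (7,2), (8,0), (9,2)}.
So G has 3 subgroups of order 10.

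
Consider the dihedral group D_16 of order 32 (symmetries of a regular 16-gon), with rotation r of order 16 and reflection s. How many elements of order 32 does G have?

0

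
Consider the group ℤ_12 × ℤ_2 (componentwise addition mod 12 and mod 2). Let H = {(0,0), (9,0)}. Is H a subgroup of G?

No

(9,0) ∈ H but its inverse (3,0) ∉ H, so H is not a subgroup.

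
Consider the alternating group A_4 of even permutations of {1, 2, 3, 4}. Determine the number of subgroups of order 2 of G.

|G| = 12 and 2 | 12, so subgroups of order 2 are possible by Lagrange.
The subgroups of order 2 are: {e, (1 2)(3 4)}; {e, (1 3)(2 4)}; {e, (1 4)(2 3)}.
So G has 3 subgroups of order 2.

3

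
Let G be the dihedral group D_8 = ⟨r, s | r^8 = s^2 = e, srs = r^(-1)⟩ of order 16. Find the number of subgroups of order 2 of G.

|G| = 16 and 2 | 16, so subgroups of order 2 are possible by Lagrange.
The subgroups of order 2 are: {e, r^2s}; {e, r^3s}; {e, r^4}; {e, r^4s}; … (9 in all).
So G has 9 subgroups of order 2.

9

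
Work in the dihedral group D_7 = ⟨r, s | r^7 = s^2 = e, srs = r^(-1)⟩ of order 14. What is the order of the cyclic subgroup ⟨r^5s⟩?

Computing powers of r^5s: the smallest k with (r^5s)^k = e is k = 2.

2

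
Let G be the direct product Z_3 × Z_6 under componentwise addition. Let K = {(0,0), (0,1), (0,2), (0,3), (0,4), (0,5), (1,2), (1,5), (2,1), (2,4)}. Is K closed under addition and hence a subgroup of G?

|K| = 10 does not divide |G| = 18, so by Lagrange K is not a subgroup.

No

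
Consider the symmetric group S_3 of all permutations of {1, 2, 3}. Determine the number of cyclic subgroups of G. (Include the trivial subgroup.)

5

Each element a generates a cyclic subgroup ⟨a⟩; distinct elements may generate the same one (a cyclic group of order d has φ(d) generators).
Cyclic subgroups by order — order 1: 1; order 2: 3; order 3: 1.
Total: 5.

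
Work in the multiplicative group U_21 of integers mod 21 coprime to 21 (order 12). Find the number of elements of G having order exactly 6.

The elements of order 6 are: 2, 5, 10, 11, 17, 19.
That's 6.

6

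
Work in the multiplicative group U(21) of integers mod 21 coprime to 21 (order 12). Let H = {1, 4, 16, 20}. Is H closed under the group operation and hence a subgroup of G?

Closure fails: 16 · 20 = 5 ∉ H. So H is not a subgroup.

No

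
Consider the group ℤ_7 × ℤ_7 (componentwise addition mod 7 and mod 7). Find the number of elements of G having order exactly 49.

An element (a,b) has order lcm(ord(a), ord(b)); count pairs with lcm equal to 49.
Enumerating gives 0 such elements.

0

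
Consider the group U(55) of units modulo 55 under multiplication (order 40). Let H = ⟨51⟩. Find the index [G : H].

4

|⟨51⟩| = 10 and |G| = 40.
By Lagrange, [G : H] = |G|/|H| = 40/10 = 4.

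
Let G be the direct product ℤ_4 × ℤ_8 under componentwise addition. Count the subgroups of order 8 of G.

7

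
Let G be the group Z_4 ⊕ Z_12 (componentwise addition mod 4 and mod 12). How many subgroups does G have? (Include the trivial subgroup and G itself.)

|G| = 48, so by Lagrange every subgroup order divides 48. Divisors: 1, 2, 3, 4, 6, 8, 12, 16, 24, 48.
Subgroups by order — order 1: 1; order 2: 3; order 3: 1; order 4: 7; order 6: 3; order 8: 3; order 12: 7; order 16: 1; order 24: 3; order 48: 1.
Total: 1 + 3 + 1 + 7 + 3 + 3 + 7 + 1 + 3 + 1 = 30.

30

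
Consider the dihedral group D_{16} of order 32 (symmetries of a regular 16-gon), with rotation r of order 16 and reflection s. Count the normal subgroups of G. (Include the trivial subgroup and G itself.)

G has 36 subgroups. Checking conjugation-invariance by order — order 1: 1/1 normal; order 2: 1/17 normal; order 4: 1/9 normal; order 8: 1/5 normal; order 16: 3/3 normal; order 32: 1/1 normal.
Total normal subgroups: 8.

8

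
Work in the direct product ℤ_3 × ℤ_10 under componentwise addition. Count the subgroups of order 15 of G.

1

|G| = 30 and 15 | 30, so subgroups of order 15 are possible by Lagrange.
The subgroups of order 15 are: {(0,0), (0,2), (0,4), (0,6), (0,8), (1,0), (1,2), (1,4), (1,6), (1,8), (2,0), (2,2), (2,4), (2,6), (2,8)}.
So G has 1 subgroup of order 15.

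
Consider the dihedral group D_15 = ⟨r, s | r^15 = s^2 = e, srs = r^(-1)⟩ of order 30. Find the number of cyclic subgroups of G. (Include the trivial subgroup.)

Group the elements of G by the cyclic subgroup they generate; each cyclic subgroup of order d accounts for φ(d) elements.
Cyclic subgroups by order — order 1: 1; order 2: 15; order 3: 1; order 5: 1; order 15: 1.
Total: 19.

19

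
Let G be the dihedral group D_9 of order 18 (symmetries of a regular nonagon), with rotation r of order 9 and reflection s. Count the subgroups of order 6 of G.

|G| = 18 and 6 | 18, so subgroups of order 6 are possible by Lagrange.
The subgroups of order 6 are: {e, r^3, r^6, r^2s, r^5s, r^8s}; {e, r^3, r^6, s, r^3s, r^6s}; {e, r^3, r^6, rs, r^4s, r^7s}.
So G has 3 subgroups of order 6.

3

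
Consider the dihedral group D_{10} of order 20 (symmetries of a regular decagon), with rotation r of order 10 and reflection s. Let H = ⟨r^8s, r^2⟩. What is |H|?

10

|⟨r^8s⟩| = 2 and |⟨r^2⟩| = 5, so |H| is a multiple of lcm(2, 5) = 10 and divides |G| = 20.
Closing under the operation: H = {e, r^2, r^4, r^6, r^8, s, r^2s, r^4s, r^6s, r^8s}, so |H| = 10.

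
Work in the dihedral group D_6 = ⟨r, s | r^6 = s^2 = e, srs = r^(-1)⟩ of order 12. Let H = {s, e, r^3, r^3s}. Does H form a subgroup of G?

|H| = 4 divides |G| = 12, consistent with Lagrange.
H contains the identity, every element's inverse is in H, and H is closed under ·: it is a subgroup.

Yes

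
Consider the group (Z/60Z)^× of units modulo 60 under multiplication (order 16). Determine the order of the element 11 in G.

2

Compute successive powers of 11 mod 60: 11, 1; 11^2 ≡ 1 (mod 60).
So |⟨11⟩| = 2.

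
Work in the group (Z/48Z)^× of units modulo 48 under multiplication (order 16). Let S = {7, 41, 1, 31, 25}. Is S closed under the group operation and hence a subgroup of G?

|S| = 5 does not divide |G| = 16, so by Lagrange S is not a subgroup.

No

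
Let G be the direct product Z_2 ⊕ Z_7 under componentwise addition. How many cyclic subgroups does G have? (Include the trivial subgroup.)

4

Group the elements of G by the cyclic subgroup they generate; each cyclic subgroup of order d accounts for φ(d) elements.
Cyclic subgroups by order — order 1: 1; order 2: 1; order 7: 1; order 14: 1.
Total: 4.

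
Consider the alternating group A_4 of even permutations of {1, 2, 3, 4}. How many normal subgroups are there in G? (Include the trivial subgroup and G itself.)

3

G has 10 subgroups. Checking conjugation-invariance by order — order 1: 1/1 normal; order 2: 0/3 normal; order 3: 0/4 normal; order 4: 1/1 normal; order 12: 1/1 normal.
Total normal subgroups: 3.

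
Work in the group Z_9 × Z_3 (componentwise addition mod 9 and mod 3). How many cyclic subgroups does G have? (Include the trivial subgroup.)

Each element a generates a cyclic subgroup ⟨a⟩; distinct elements may generate the same one (a cyclic group of order d has φ(d) generators).
Cyclic subgroups by order — order 1: 1; order 3: 4; order 9: 3.
Total: 8.

8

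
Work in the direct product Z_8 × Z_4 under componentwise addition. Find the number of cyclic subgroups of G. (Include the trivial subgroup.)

14

Each element a generates a cyclic subgroup ⟨a⟩; distinct elements may generate the same one (a cyclic group of order d has φ(d) generators).
Cyclic subgroups by order — order 1: 1; order 2: 3; order 4: 6; order 8: 4.
Total: 14.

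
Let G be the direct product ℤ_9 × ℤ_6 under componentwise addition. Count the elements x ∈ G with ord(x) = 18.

18

An element (a,b) has order lcm(ord(a), ord(b)); count pairs with lcm equal to 18.
Enumerating gives 18 such elements.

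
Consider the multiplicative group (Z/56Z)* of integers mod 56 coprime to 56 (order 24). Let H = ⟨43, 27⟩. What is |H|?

|⟨43⟩| = 2 and |⟨27⟩| = 2, so |H| is a multiple of lcm(2, 2) = 2 and divides |G| = 24.
Closing under the operation: H = {1, 27, 41, 43}, so |H| = 4.

4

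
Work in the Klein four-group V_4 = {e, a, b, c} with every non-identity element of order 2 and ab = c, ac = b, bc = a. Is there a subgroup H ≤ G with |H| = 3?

No

3 does not divide |G| = 4, so by Lagrange no subgroup of order 3 exists.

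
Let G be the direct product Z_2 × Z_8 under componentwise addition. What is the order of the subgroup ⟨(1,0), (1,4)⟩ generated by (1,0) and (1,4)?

4

|⟨(1,0)⟩| = 2 and |⟨(1,4)⟩| = 2, so |H| is a multiple of lcm(2, 2) = 2 and divides |G| = 16.
Closing under the operation: H = {(0,0), (0,4), (1,0), (1,4)}, so |H| = 4.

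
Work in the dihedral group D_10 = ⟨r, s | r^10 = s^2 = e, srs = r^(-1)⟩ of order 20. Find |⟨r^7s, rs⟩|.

10

|⟨r^7s⟩| = 2 and |⟨rs⟩| = 2, so |H| is a multiple of lcm(2, 2) = 2 and divides |G| = 20.
Closing under the operation: H = {e, r^2, r^4, r^6, r^8, rs, r^3s, r^5s, r^7s, r^9s}, so |H| = 10.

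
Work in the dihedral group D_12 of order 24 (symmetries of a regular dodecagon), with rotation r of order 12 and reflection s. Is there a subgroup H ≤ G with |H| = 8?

Yes

8 | 24. A subgroup of order 8 is {e, r^3, r^6, r^9, rs, r^4s, r^7s, r^10s}.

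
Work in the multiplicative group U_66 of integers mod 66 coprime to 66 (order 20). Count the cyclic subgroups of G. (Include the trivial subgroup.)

Each element a generates a cyclic subgroup ⟨a⟩; distinct elements may generate the same one (a cyclic group of order d has φ(d) generators).
Cyclic subgroups by order — order 1: 1; order 2: 3; order 5: 1; order 10: 3.
Total: 8.

8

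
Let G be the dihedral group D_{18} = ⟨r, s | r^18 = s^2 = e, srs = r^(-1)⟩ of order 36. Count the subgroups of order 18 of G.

|G| = 36 and 18 | 36, so subgroups of order 18 are possible by Lagrange.
The subgroups of order 18 are: {e, r, r^2, r^3, r^4, r^5, r^6, r^7, r^8, r^9, r^10, r^11, r^12, r^13, r^14, r^15, r^16, r^17}; {e, r^2, r^4, r^6, r^8, r^10, r^12, r^14, r^16, s, r^2s, r^4s, r^6s, r^8s, r^10s, r^12s, r^14s, r^16s}; {e, r^2, r^4, r^6, r^8, r^10, r^12, r^14, r^16, rs, r^3s, r^5s, r^7s, r^9s, r^11s, r^13s, r^15s, r^17s}.
So G has 3 subgroups of order 18.

3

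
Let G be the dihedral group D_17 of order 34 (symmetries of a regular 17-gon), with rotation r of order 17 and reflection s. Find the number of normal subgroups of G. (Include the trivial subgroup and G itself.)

3

G has 20 subgroups. Checking conjugation-invariance by order — order 1: 1/1 normal; order 2: 0/17 normal; order 17: 1/1 normal; order 34: 1/1 normal.
Total normal subgroups: 3.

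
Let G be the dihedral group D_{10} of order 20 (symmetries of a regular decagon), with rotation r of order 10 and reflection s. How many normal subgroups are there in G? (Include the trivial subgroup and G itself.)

7

G has 22 subgroups. Checking conjugation-invariance by order — order 1: 1/1 normal; order 2: 1/11 normal; order 4: 0/5 normal; order 5: 1/1 normal; order 10: 3/3 normal; order 20: 1/1 normal.
Total normal subgroups: 7.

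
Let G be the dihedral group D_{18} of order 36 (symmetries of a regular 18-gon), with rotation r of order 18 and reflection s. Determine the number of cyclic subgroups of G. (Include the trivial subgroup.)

Group the elements of G by the cyclic subgroup they generate; each cyclic subgroup of order d accounts for φ(d) elements.
Cyclic subgroups by order — order 1: 1; order 2: 19; order 3: 1; order 6: 1; order 9: 1; order 18: 1.
Total: 24.

24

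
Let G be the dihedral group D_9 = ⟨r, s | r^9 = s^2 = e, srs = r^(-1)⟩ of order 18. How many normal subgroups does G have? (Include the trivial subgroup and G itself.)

4

G has 16 subgroups. Checking conjugation-invariance by order — order 1: 1/1 normal; order 2: 0/9 normal; order 3: 1/1 normal; order 6: 0/3 normal; order 9: 1/1 normal; order 18: 1/1 normal.
Total normal subgroups: 4.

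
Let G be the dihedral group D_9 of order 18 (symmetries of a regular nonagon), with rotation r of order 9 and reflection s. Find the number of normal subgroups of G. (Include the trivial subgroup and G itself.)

4

G has 16 subgroups. Checking conjugation-invariance by order — order 1: 1/1 normal; order 2: 0/9 normal; order 3: 1/1 normal; order 6: 0/3 normal; order 9: 1/1 normal; order 18: 1/1 normal.
Total normal subgroups: 4.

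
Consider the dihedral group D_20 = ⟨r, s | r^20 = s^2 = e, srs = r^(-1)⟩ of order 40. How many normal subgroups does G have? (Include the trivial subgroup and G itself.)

9

G has 48 subgroups. Checking conjugation-invariance by order — order 1: 1/1 normal; order 2: 1/21 normal; order 4: 1/11 normal; order 5: 1/1 normal; order 8: 0/5 normal; order 10: 1/5 normal; order 20: 3/3 normal; order 40: 1/1 normal.
Total normal subgroups: 9.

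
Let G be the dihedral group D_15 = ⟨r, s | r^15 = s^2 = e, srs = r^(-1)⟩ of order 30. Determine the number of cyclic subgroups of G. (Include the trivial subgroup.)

Group the elements of G by the cyclic subgroup they generate; each cyclic subgroup of order d accounts for φ(d) elements.
Cyclic subgroups by order — order 1: 1; order 2: 15; order 3: 1; order 5: 1; order 15: 1.
Total: 19.

19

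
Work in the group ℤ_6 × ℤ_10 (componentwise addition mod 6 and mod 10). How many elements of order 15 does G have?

An element (a,b) has order lcm(ord(a), ord(b)); count pairs with lcm equal to 15.
Enumerating gives 8 such elements.

8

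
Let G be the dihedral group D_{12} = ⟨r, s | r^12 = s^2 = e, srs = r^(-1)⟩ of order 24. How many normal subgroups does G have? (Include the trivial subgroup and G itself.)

G has 34 subgroups. Checking conjugation-invariance by order — order 1: 1/1 normal; order 2: 1/13 normal; order 3: 1/1 normal; order 4: 1/7 normal; order 6: 1/5 normal; order 8: 0/3 normal; order 12: 3/3 normal; order 24: 1/1 normal.
Total normal subgroups: 9.

9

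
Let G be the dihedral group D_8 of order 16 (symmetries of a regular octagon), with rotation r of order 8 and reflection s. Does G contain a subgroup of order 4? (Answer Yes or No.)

Yes

4 | 16. A subgroup of order 4 is {e, r^2, r^4, r^6}.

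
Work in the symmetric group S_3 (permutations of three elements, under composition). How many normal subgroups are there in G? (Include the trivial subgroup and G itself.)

3

G has 6 subgroups. Checking conjugation-invariance by order — order 1: 1/1 normal; order 2: 0/3 normal; order 3: 1/1 normal; order 6: 1/1 normal.
Total normal subgroups: 3.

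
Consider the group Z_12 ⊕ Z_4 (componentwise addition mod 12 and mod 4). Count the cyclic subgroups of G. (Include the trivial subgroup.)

20

Each element a generates a cyclic subgroup ⟨a⟩; distinct elements may generate the same one (a cyclic group of order d has φ(d) generators).
Cyclic subgroups by order — order 1: 1; order 2: 3; order 3: 1; order 4: 6; order 6: 3; order 12: 6.
Total: 20.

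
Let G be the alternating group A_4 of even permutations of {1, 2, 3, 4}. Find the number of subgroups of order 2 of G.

3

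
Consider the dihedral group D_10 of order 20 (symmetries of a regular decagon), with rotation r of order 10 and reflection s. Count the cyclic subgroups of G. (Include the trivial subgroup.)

A cyclic subgroup of order d is generated by each of its φ(d) elements of order d, so the cyclic subgroups of order d number (#elements of order d)/φ(d).
Cyclic subgroups by order — order 1: 1; order 2: 11; order 5: 1; order 10: 1.
Total: 14.

14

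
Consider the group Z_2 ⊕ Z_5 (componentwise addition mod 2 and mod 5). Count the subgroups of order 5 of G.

1

|G| = 10 and 5 | 10, so subgroups of order 5 are possible by Lagrange.
The subgroups of order 5 are: {(0,0), (0,1), (0,2), (0,3), (0,4)}.
So G has 1 subgroup of order 5.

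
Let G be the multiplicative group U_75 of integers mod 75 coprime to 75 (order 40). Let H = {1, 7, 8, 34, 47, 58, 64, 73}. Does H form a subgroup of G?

No

7 ∈ H but its inverse 43 ∉ H, so H is not a subgroup.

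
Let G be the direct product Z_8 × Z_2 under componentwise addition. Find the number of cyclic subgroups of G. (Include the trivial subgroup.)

Each element a generates a cyclic subgroup ⟨a⟩; distinct elements may generate the same one (a cyclic group of order d has φ(d) generators).
Cyclic subgroups by order — order 1: 1; order 2: 3; order 4: 2; order 8: 2.
Total: 8.

8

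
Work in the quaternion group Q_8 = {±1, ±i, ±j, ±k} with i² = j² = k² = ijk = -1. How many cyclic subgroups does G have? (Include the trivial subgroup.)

Each element a generates a cyclic subgroup ⟨a⟩; distinct elements may generate the same one (a cyclic group of order d has φ(d) generators).
Cyclic subgroups by order — order 1: 1; order 2: 1; order 4: 3.
Total: 5.

5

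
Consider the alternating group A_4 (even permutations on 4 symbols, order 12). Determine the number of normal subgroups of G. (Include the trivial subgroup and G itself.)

3

G has 10 subgroups. Checking conjugation-invariance by order — order 1: 1/1 normal; order 2: 0/3 normal; order 3: 0/4 normal; order 4: 1/1 normal; order 12: 1/1 normal.
Total normal subgroups: 3.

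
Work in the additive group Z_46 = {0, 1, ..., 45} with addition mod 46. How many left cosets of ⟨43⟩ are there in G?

1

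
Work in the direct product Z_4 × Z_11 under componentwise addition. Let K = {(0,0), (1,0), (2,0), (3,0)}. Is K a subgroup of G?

|K| = 4 divides |G| = 44, consistent with Lagrange.
K contains the identity, every element's inverse is in K, and K is closed under +: it is a subgroup.
In fact K = ⟨(1,0)⟩.

Yes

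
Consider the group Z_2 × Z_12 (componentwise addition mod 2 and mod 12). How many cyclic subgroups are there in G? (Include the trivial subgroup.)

12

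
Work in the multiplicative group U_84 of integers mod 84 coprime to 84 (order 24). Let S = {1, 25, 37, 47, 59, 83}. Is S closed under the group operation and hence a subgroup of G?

Yes

|S| = 6 divides |G| = 24, consistent with Lagrange.
S contains the identity, every element's inverse is in S, and S is closed under ·: it is a subgroup.
In fact S = ⟨59⟩.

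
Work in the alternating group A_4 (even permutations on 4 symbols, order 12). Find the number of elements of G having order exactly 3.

8

The elements of order 3 are: (2 3 4), (2 4 3), (1 2 3), (1 2 4), (1 3 2), (1 3 4), (1 4 2), (1 4 3).
That's 8.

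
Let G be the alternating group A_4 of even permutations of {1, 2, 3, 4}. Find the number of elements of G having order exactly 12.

No element of G has order 12 (even though 12 | 12).

0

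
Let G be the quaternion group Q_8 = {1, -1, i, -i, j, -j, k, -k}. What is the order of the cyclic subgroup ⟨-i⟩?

4

Computing powers of -i: the smallest k with (-i)^k = e is k = 4.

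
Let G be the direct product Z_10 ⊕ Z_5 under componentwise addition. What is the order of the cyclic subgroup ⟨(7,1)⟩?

10

The order of (7,1) in Z_10 × Z_5 is lcm(ord(7) in Z_10, ord(1) in Z_5).
ord(7) = 10 and ord(1) = 5, so |⟨(7,1)⟩| = lcm(10, 5) = 10.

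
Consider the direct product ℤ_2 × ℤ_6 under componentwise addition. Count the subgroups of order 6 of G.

3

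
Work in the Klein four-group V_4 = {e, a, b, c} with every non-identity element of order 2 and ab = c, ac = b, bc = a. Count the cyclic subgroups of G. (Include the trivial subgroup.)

4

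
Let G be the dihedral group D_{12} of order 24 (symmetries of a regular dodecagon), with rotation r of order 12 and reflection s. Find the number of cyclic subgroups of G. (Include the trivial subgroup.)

Group the elements of G by the cyclic subgroup they generate; each cyclic subgroup of order d accounts for φ(d) elements.
Cyclic subgroups by order — order 1: 1; order 2: 13; order 3: 1; order 4: 1; order 6: 1; order 12: 1.
Total: 18.

18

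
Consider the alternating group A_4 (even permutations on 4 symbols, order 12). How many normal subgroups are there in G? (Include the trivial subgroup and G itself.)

G has 10 subgroups. Checking conjugation-invariance by order — order 1: 1/1 normal; order 2: 0/3 normal; order 3: 0/4 normal; order 4: 1/1 normal; order 12: 1/1 normal.
Total normal subgroups: 3.

3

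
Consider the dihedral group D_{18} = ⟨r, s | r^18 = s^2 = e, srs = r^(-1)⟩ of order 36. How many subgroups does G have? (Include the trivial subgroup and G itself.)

|G| = 36, so by Lagrange every subgroup order divides 36. Divisors: 1, 2, 3, 4, 6, 9, 12, 18, 36.
Subgroups by order — order 1: 1; order 2: 19; order 3: 1; order 4: 9; order 6: 7; order 9: 1; order 12: 3; order 18: 3; order 36: 1.
Total: 1 + 19 + 1 + 9 + 7 + 1 + 3 + 3 + 1 = 45.

45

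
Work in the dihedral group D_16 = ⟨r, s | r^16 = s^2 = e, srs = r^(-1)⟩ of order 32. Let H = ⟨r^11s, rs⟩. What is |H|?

16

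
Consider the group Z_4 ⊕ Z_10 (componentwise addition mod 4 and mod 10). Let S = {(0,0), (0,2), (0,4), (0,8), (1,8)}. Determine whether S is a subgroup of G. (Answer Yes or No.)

No

(0,4) ∈ S but its inverse (0,6) ∉ S, so S is not a subgroup.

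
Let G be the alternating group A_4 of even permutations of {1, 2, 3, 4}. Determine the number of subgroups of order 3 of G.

4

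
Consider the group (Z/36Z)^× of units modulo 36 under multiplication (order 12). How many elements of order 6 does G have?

6

The elements of order 6 are: 5, 7, 11, 23, 29, 31.
That's 6.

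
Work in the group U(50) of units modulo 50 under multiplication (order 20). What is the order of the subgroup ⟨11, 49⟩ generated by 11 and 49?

10

|⟨11⟩| = 5 and |⟨49⟩| = 2, so |H| is a multiple of lcm(5, 2) = 10 and divides |G| = 20.
Closing under the operation: H = {1, 9, 11, 19, 21, 29, 31, 39, 41, 49}, so |H| = 10.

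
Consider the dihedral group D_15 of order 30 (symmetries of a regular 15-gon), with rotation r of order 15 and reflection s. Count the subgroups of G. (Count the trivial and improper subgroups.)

28

|G| = 30, so by Lagrange every subgroup order divides 30. Divisors: 1, 2, 3, 5, 6, 10, 15, 30.
Subgroups by order — order 1: 1; order 2: 15; order 3: 1; order 5: 1; order 6: 5; order 10: 3; order 15: 1; order 30: 1.
Total: 1 + 15 + 1 + 1 + 5 + 3 + 1 + 1 = 28.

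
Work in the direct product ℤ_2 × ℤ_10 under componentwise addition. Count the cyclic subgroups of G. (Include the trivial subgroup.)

Group the elements of G by the cyclic subgroup they generate; each cyclic subgroup of order d accounts for φ(d) elements.
Cyclic subgroups by order — order 1: 1; order 2: 3; order 5: 1; order 10: 3.
Total: 8.

8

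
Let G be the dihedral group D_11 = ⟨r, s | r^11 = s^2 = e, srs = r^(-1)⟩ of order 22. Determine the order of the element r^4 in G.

11

Computing powers of r^4: the smallest k with (r^4)^k = e is k = 11.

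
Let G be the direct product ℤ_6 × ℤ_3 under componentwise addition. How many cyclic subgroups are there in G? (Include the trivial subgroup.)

10

A cyclic subgroup of order d is generated by each of its φ(d) elements of order d, so the cyclic subgroups of order d number (#elements of order d)/φ(d).
Cyclic subgroups by order — order 1: 1; order 2: 1; order 3: 4; order 6: 4.
Total: 10.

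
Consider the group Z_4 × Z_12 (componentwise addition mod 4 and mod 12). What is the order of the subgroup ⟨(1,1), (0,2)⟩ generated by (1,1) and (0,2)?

24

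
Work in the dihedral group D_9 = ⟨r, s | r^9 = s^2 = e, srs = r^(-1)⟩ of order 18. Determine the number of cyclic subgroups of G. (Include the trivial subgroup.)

12

Group the elements of G by the cyclic subgroup they generate; each cyclic subgroup of order d accounts for φ(d) elements.
Cyclic subgroups by order — order 1: 1; order 2: 9; order 3: 1; order 9: 1.
Total: 12.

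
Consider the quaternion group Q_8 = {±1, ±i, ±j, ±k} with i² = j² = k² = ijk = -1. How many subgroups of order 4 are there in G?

3

|G| = 8 and 4 | 8, so subgroups of order 4 are possible by Lagrange.
The subgroups of order 4 are: {1, -1, i, -i}; {1, -1, j, -j}; {1, -1, k, -k}.
So G has 3 subgroups of order 4.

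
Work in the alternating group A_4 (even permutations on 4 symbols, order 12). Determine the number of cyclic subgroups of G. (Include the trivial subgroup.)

8

A cyclic subgroup of order d is generated by each of its φ(d) elements of order d, so the cyclic subgroups of order d number (#elements of order d)/φ(d).
Cyclic subgroups by order — order 1: 1; order 2: 3; order 3: 4.
Total: 8.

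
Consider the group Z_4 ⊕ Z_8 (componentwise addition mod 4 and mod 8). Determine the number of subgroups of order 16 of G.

3

|G| = 32 and 16 | 32, so subgroups of order 16 are possible by Lagrange.
The subgroups of order 16 are: {(0,0), (0,1), (0,2), (0,3), (0,4), (0,5), (0,6), (0,7), (2,0), (2,1), (2,2), (2,3), (2,4), (2,5), (2,6), (2,7)}; {(0,0), (0,2), (0,4), (0,6), (1,0), (1,2), (1,4), (1,6), (2,0), (2,2), (2,4), (2,6), (3,0), (3,2), (3,4), (3,6)}; {(0,0), (0,2), (0,4), (0,6), (1,1), (1,3), (1,5), (1,7), (2,0), (2,2), (2,4), (2,6), (3,1), (3,3), (3,5), (3,7)}.
So G has 3 subgroups of order 16.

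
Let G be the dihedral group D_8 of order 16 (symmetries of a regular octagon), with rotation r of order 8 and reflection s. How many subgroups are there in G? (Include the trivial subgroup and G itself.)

|G| = 16, so by Lagrange every subgroup order divides 16. Divisors: 1, 2, 4, 8, 16.
Subgroups by order — order 1: 1; order 2: 9; order 4: 5; order 8: 3; order 16: 1.
Total: 1 + 9 + 5 + 3 + 1 = 19.

19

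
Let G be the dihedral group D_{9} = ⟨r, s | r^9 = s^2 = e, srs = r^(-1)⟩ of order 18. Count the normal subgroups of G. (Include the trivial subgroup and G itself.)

G has 16 subgroups. Checking conjugation-invariance by order — order 1: 1/1 normal; order 2: 0/9 normal; order 3: 1/1 normal; order 6: 0/3 normal; order 9: 1/1 normal; order 18: 1/1 normal.
Total normal subgroups: 4.

4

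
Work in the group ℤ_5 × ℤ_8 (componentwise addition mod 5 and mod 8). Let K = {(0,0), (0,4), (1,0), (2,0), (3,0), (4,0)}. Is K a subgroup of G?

No

|K| = 6 does not divide |G| = 40, so by Lagrange K is not a subgroup.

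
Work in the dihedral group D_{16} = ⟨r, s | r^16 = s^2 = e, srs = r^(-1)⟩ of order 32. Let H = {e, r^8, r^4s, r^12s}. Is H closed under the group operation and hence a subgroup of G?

Yes

|H| = 4 divides |G| = 32, consistent with Lagrange.
H contains the identity, every element's inverse is in H, and H is closed under ·: it is a subgroup.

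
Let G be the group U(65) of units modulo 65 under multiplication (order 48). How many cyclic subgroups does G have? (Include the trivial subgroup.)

A cyclic subgroup of order d is generated by each of its φ(d) elements of order d, so the cyclic subgroups of order d number (#elements of order d)/φ(d).
Cyclic subgroups by order — order 1: 1; order 2: 3; order 3: 1; order 4: 6; order 6: 3; order 12: 6.
Total: 20.

20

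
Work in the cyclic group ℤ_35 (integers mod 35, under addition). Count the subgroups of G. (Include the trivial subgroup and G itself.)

A cyclic group of order 35 has exactly one subgroup for each divisor of 35.
Divisors of 35: 1, 5, 7, 35.
So ℤ_35 has 4 subgroups.

4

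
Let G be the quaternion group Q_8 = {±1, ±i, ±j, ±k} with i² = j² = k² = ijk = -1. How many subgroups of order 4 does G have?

3

|G| = 8 and 4 | 8, so subgroups of order 4 are possible by Lagrange.
The subgroups of order 4 are: {1, -1, i, -i}; {1, -1, j, -j}; {1, -1, k, -k}.
So G has 3 subgroups of order 4.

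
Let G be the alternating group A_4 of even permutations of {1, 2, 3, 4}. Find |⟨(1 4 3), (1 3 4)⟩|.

|⟨(1 4 3)⟩| = 3 and |⟨(1 3 4)⟩| = 3, so |H| is a multiple of lcm(3, 3) = 3 and divides |G| = 12.
Closing under the operation: H = {e, (1 3 4), (1 4 3)}, so |H| = 3.

3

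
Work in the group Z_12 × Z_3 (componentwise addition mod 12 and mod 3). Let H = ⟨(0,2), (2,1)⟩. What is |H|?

18

|⟨(0,2)⟩| = 3 and |⟨(2,1)⟩| = 6, so |H| is a multiple of lcm(3, 6) = 6 and divides |G| = 36.
Closing under the operation: H = {(0,0), (0,1), (0,2), (2,0), (2,1), (2,2), (4,0), (4,1), (4,2), (6,0), (6,1), (6,2), (8,0), (8,1), (8,2), (10,0), (10,1), (10,2)}, so |H| = 18.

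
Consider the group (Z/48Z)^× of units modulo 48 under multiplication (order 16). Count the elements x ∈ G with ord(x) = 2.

7

The elements of order 2 are: 7, 17, 23, 25, 31, 41, 47.
That's 7.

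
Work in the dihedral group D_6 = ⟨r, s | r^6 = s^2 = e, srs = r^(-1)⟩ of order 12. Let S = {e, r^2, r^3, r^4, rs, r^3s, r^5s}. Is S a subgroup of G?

No

|S| = 7 does not divide |G| = 12, so by Lagrange S is not a subgroup.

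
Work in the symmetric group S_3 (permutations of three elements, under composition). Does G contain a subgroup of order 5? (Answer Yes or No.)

5 does not divide |G| = 6, so by Lagrange no subgroup of order 5 exists.

No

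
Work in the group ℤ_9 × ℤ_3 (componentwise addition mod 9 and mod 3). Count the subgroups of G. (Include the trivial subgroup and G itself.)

10

|G| = 27, so by Lagrange every subgroup order divides 27. Divisors: 1, 3, 9, 27.
Subgroups by order — order 1: 1; order 3: 4; order 9: 4; order 27: 1.
Total: 1 + 4 + 4 + 1 = 10.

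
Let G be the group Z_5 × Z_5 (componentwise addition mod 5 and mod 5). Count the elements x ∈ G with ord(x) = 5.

24

An element (a,b) has order lcm(ord(a), ord(b)); count pairs with lcm equal to 5.
Enumerating gives 24 such elements.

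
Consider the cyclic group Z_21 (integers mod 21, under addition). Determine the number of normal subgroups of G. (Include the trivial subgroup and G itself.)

4

G is abelian, so every subgroup is normal.
G has 4 subgroups in total, hence 4 normal subgroups.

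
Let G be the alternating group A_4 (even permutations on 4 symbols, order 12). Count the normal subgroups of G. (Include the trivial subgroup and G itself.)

G has 10 subgroups. Checking conjugation-invariance by order — order 1: 1/1 normal; order 2: 0/3 normal; order 3: 0/4 normal; order 4: 1/1 normal; order 12: 1/1 normal.
Total normal subgroups: 3.

3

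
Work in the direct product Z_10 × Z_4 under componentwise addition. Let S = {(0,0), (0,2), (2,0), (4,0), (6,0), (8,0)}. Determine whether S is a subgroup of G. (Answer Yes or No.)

No

|S| = 6 does not divide |G| = 40, so by Lagrange S is not a subgroup.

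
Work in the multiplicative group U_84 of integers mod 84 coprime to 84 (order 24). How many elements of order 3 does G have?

2

The elements of order 3 are: 25, 37.
That's 2.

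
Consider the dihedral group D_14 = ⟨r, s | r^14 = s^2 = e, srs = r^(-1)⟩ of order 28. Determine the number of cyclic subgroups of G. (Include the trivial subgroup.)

18

Group the elements of G by the cyclic subgroup they generate; each cyclic subgroup of order d accounts for φ(d) elements.
Cyclic subgroups by order — order 1: 1; order 2: 15; order 7: 1; order 14: 1.
Total: 18.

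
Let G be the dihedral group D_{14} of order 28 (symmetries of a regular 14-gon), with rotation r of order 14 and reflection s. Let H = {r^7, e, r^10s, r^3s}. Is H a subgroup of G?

Yes

|H| = 4 divides |G| = 28, consistent with Lagrange.
H contains the identity, every element's inverse is in H, and H is closed under ·: it is a subgroup.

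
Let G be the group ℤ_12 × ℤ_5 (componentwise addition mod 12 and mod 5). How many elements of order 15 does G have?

An element (a,b) has order lcm(ord(a), ord(b)); count pairs with lcm equal to 15.
Enumerating gives 8 such elements.

8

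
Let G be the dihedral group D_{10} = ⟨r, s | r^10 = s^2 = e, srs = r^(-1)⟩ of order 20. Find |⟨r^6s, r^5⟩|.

4

|⟨r^6s⟩| = 2 and |⟨r^5⟩| = 2, so |H| is a multiple of lcm(2, 2) = 2 and divides |G| = 20.
Closing under the operation: H = {e, r^5, rs, r^6s}, so |H| = 4.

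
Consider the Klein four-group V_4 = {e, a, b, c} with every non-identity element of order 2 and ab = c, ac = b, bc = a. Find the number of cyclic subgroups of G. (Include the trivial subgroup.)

4

Each element a generates a cyclic subgroup ⟨a⟩; distinct elements may generate the same one (a cyclic group of order d has φ(d) generators).
Cyclic subgroups by order — order 1: 1; order 2: 3.
Total: 4.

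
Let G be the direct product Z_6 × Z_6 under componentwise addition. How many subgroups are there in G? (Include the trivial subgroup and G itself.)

30

|G| = 36, so by Lagrange every subgroup order divides 36. Divisors: 1, 2, 3, 4, 6, 9, 12, 18, 36.
Subgroups by order — order 1: 1; order 2: 3; order 3: 4; order 4: 1; order 6: 12; order 9: 1; order 12: 4; order 18: 3; order 36: 1.
Total: 1 + 3 + 4 + 1 + 12 + 1 + 4 + 3 + 1 = 30.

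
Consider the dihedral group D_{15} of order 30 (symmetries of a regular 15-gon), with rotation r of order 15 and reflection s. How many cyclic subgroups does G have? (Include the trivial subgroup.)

Each element a generates a cyclic subgroup ⟨a⟩; distinct elements may generate the same one (a cyclic group of order d has φ(d) generators).
Cyclic subgroups by order — order 1: 1; order 2: 15; order 3: 1; order 5: 1; order 15: 1.
Total: 19.

19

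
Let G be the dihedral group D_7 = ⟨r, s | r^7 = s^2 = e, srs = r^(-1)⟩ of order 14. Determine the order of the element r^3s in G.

Computing powers of r^3s: the smallest k with (r^3s)^k = e is k = 2.

2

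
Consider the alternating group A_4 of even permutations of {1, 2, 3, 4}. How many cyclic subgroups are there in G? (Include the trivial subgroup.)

Group the elements of G by the cyclic subgroup they generate; each cyclic subgroup of order d accounts for φ(d) elements.
Cyclic subgroups by order — order 1: 1; order 2: 3; order 3: 4.
Total: 8.

8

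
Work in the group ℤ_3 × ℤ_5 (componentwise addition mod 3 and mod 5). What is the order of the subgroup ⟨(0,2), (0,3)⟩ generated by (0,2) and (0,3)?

5

|⟨(0,2)⟩| = 5 and |⟨(0,3)⟩| = 5, so |H| is a multiple of lcm(5, 5) = 5 and divides |G| = 15.
Closing under the operation: H = {(0,0), (0,1), (0,2), (0,3), (0,4)}, so |H| = 5.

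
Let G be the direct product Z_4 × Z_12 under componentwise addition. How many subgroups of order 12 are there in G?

7

|G| = 48 and 12 | 48, so subgroups of order 12 are possible by Lagrange.
The subgroups of order 12 are: {(0,0), (0,1), (0,2), (0,3), (0,4), (0,5), (0,6), (0,7), (0,8), (0,9), (0,10), (0,11)}; {(0,0), (0,2), (0,4), (0,6), (0,8), (0,10), (2,0), (2,2), (2,4), (2,6), (2,8), (2,10)}; {(0,0), (0,2), (0,4), (0,6), (0,8), (0,10), (2,1), (2,3), (2,5), (2,7), (2,9), (2,11)}; {(0,0), (0,4), (0,8), (1,0), (1,4), (1,8), (2,0), (2,4), (2,8), (3,0), (3,4), (3,8)}; … (7 in all).
So G has 7 subgroups of order 12.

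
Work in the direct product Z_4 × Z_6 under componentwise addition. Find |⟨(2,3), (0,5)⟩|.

|⟨(2,3)⟩| = 2 and |⟨(0,5)⟩| = 6, so |H| is a multiple of lcm(2, 6) = 6 and divides |G| = 24.
Closing under the operation: H = {(0,0), (0,1), (0,2), (0,3), (0,4), (0,5), (2,0), (2,1), (2,2), (2,3), (2,4), (2,5)}, so |H| = 12.

12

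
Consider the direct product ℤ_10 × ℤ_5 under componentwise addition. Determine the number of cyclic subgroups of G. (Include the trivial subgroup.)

A cyclic subgroup of order d is generated by each of its φ(d) elements of order d, so the cyclic subgroups of order d number (#elements of order d)/φ(d).
Cyclic subgroups by order — order 1: 1; order 2: 1; order 5: 6; order 10: 6.
Total: 14.

14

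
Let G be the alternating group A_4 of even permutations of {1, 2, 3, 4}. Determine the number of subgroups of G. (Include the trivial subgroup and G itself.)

10

|G| = 12, so by Lagrange every subgroup order divides 12. Divisors: 1, 2, 3, 4, 6, 12.
Subgroups by order — order 1: 1; order 2: 3; order 3: 4; order 4: 1; order 6: 0; order 12: 1.
Total: 1 + 3 + 4 + 1 + 0 + 1 = 10.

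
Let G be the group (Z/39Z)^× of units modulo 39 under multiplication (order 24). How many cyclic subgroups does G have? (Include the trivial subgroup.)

12

A cyclic subgroup of order d is generated by each of its φ(d) elements of order d, so the cyclic subgroups of order d number (#elements of order d)/φ(d).
Cyclic subgroups by order — order 1: 1; order 2: 3; order 3: 1; order 4: 2; order 6: 3; order 12: 2.
Total: 12.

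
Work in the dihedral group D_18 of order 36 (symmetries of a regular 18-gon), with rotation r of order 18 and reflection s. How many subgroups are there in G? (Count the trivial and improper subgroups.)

|G| = 36, so by Lagrange every subgroup order divides 36. Divisors: 1, 2, 3, 4, 6, 9, 12, 18, 36.
Subgroups by order — order 1: 1; order 2: 19; order 3: 1; order 4: 9; order 6: 7; order 9: 1; order 12: 3; order 18: 3; order 36: 1.
Total: 1 + 19 + 1 + 9 + 7 + 1 + 3 + 3 + 1 = 45.

45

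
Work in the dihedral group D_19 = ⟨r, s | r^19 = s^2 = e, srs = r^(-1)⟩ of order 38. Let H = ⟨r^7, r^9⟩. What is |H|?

|⟨r^7⟩| = 19 and |⟨r^9⟩| = 19, so |H| is a multiple of lcm(19, 19) = 19 and divides |G| = 38.
Closing under the operation: H = {e, r, r^2, r^3, r^4, r^5, r^6, r^7, r^8, r^9, r^10, r^11, r^12, r^13, r^14, r^15, r^16, r^17, r^18}, so |H| = 19.

19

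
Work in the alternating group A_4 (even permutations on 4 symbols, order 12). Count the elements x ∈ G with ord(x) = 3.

The elements of order 3 are: (2 3 4), (2 4 3), (1 2 3), (1 2 4), (1 3 2), (1 3 4), (1 4 2), (1 4 3).
That's 8.

8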